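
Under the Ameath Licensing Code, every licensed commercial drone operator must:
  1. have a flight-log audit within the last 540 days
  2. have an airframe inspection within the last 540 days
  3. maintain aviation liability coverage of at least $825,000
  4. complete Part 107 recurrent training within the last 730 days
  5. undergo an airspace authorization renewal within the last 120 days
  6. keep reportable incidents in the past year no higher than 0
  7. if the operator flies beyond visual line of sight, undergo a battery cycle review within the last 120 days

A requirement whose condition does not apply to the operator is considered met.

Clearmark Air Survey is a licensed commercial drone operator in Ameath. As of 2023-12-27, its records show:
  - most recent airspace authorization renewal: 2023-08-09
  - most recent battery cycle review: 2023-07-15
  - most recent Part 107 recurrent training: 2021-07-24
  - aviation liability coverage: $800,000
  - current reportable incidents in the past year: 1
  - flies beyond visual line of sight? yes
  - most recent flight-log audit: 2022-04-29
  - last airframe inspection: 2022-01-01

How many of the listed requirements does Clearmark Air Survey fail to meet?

1. flight-log audit 607 days ago vs limit 540 → not met
2. airframe inspection 725 days ago vs limit 540 → not met
3. aviation liability coverage $800,000 < $825,000 → not met
4. Part 107 recurrent training 886 days ago vs limit 730 → not met
5. airspace authorization renewal 140 days ago vs limit 120 → not met
6. reportable incidents in the past year 1 > 0 → not met
7. condition 'flies beyond visual line of sight' holds; battery cycle review 165 days ago vs limit 120 → not met
Not met: 7 of 7

7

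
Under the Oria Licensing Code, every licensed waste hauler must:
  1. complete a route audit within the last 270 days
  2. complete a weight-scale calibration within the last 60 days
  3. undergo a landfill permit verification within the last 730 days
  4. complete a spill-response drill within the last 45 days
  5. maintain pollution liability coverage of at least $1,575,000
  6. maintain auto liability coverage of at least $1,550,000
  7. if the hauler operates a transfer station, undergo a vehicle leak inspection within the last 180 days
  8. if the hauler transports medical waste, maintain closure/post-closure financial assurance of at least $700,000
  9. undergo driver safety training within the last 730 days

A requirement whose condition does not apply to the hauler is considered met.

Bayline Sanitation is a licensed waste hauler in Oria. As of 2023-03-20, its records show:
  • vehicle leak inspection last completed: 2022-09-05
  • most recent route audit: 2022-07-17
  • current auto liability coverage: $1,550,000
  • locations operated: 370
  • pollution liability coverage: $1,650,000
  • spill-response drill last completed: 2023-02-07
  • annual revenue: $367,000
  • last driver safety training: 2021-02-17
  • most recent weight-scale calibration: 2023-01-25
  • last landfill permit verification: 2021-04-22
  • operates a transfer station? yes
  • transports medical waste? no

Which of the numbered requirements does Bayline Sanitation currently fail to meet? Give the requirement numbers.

7, 9

1. route audit 246 days ago vs limit 270 → met
2. weight-scale calibration 54 days ago vs limit 60 → met
3. landfill permit verification 697 days ago vs limit 730 → met
4. spill-response drill 41 days ago vs limit 45 → met
5. pollution liability coverage $1,650,000 ≥ $1,575,000 → met
6. auto liability coverage $1,550,000 ≥ $1,550,000 → met
7. condition 'operates a transfer station' holds; vehicle leak inspection 196 days ago vs limit 180 → not met
8. condition 'transports medical waste' does not hold → requirement n/a → met
9. driver safety training 761 days ago vs limit 730 → not met
Not met: 7, 9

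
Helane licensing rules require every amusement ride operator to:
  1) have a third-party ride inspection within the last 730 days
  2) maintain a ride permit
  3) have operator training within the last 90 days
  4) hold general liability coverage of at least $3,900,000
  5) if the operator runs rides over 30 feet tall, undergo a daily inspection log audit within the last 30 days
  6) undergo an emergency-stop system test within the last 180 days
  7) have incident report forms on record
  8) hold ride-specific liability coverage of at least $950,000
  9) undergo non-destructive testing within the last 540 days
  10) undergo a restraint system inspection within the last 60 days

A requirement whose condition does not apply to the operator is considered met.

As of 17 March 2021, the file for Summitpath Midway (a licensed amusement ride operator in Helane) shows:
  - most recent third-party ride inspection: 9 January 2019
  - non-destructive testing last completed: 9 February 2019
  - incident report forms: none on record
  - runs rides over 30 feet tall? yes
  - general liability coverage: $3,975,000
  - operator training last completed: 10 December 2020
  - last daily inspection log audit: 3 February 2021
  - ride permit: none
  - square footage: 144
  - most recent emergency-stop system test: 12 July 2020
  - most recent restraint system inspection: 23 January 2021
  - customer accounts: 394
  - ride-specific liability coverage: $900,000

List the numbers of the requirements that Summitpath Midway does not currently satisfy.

1, 2, 3, 5, 6, 7, 8, 9

1. third-party ride inspection 798 days ago vs limit 730 → not met
2. ride permit absent → not met
3. operator training 97 days ago vs limit 90 → not met
4. general liability coverage $3,975,000 ≥ $3,900,000 → met
5. condition 'runs rides over 30 feet tall' holds; daily inspection log audit 42 days ago vs limit 30 → not met
6. emergency-stop system test 248 days ago vs limit 180 → not met
7. incident report forms absent → not met
8. ride-specific liability coverage $900,000 < $950,000 → not met
9. non-destructive testing 767 days ago vs limit 540 → not met
10. restraint system inspection 53 days ago vs limit 60 → met
Not met: 1, 2, 3, 5, 6, 7, 8, 9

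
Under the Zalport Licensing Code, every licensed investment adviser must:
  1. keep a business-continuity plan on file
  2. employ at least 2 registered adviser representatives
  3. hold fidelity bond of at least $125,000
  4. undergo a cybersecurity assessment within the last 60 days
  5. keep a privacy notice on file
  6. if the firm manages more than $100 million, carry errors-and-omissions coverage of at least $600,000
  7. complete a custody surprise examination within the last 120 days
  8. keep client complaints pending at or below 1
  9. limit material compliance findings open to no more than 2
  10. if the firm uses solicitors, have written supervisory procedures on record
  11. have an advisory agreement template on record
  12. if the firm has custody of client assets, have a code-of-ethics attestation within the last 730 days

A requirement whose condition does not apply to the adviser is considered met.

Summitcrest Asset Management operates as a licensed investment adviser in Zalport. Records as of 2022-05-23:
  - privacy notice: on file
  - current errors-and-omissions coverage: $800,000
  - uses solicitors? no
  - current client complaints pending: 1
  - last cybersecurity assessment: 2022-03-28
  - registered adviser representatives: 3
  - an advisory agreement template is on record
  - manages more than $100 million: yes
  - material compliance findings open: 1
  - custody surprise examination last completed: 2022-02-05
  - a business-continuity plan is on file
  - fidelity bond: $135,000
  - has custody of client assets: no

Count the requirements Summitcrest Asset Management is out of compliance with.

0

1. business-continuity plan present → met
2. registered adviser representatives 3 ≥ 2 → met
3. fidelity bond $135,000 ≥ $125,000 → met
4. cybersecurity assessment 56 days ago vs limit 60 → met
5. privacy notice present → met
6. condition 'manages more than $100 million' holds; errors-and-omissions coverage $800,000 ≥ $600,000 → met
7. custody surprise examination 107 days ago vs limit 120 → met
8. client complaints pending 1 ≤ 1 → met
9. material compliance findings open 1 ≤ 2 → met
10. condition 'uses solicitors' does not hold → requirement n/a → met
11. advisory agreement template present → met
12. condition 'has custody of client assets' does not hold → requirement n/a → met
Not met: 0 of 12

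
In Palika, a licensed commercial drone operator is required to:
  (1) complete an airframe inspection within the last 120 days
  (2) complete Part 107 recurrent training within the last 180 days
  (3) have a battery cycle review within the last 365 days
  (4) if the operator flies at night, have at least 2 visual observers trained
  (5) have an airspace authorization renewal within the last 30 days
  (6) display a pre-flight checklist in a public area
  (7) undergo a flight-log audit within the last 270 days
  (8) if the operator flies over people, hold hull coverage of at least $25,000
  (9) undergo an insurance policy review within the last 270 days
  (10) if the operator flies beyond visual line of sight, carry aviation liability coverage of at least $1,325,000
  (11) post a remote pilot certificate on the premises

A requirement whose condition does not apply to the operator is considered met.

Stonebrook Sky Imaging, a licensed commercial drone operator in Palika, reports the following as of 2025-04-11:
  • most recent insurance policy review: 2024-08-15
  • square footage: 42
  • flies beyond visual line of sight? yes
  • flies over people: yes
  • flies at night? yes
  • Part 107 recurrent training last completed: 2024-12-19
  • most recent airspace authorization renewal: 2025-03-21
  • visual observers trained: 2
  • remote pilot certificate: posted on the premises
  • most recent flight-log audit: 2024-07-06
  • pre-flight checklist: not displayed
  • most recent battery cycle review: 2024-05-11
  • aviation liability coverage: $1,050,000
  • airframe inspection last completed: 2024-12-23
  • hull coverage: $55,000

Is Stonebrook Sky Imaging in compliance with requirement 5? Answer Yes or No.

Yes

5. airspace authorization renewal 21 days ago vs limit 30 → met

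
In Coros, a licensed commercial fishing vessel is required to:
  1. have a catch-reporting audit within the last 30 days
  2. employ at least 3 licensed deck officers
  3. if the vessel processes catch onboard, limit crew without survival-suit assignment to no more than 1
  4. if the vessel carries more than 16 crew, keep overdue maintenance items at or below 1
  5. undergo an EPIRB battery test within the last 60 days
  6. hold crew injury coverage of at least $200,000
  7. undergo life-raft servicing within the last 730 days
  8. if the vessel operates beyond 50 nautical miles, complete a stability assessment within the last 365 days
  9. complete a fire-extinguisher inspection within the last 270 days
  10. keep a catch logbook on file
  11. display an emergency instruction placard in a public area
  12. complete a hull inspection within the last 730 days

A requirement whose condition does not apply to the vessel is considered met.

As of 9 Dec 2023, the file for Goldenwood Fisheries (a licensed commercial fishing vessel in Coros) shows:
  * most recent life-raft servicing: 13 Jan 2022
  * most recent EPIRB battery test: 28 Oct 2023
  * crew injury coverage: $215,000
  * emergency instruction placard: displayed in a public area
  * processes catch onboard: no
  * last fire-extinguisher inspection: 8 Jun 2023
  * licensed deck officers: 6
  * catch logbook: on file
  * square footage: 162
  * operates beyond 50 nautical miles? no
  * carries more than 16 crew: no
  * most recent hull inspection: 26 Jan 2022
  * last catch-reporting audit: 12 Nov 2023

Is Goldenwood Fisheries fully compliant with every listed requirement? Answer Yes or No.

1. catch-reporting audit 27 days ago vs limit 30 → met
2. licensed deck officers 6 ≥ 3 → met
3. condition 'processes catch onboard' does not hold → requirement n/a → met
4. condition 'carries more than 16 crew' does not hold → requirement n/a → met
5. EPIRB battery test 42 days ago vs limit 60 → met
6. crew injury coverage $215,000 ≥ $200,000 → met
7. life-raft servicing 695 days ago vs limit 730 → met
8. condition 'operates beyond 50 nautical miles' does not hold → requirement n/a → met
9. fire-extinguisher inspection 184 days ago vs limit 270 → met
10. catch logbook present → met
11. emergency instruction placard present → met
12. hull inspection 682 days ago vs limit 730 → met
All met.

Yes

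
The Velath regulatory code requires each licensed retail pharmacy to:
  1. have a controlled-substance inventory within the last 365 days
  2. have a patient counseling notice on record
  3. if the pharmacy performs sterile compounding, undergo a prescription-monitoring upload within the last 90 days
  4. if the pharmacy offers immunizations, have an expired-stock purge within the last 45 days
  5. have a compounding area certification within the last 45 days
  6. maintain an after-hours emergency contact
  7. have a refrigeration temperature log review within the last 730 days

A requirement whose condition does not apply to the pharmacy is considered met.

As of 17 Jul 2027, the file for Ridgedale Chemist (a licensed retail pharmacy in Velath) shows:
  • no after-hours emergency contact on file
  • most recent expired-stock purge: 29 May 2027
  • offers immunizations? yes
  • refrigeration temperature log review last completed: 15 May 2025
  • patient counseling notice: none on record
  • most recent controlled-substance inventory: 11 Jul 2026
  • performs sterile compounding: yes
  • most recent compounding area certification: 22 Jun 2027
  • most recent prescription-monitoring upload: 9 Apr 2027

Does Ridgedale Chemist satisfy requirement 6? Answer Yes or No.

6. after-hours emergency contact absent → not met

No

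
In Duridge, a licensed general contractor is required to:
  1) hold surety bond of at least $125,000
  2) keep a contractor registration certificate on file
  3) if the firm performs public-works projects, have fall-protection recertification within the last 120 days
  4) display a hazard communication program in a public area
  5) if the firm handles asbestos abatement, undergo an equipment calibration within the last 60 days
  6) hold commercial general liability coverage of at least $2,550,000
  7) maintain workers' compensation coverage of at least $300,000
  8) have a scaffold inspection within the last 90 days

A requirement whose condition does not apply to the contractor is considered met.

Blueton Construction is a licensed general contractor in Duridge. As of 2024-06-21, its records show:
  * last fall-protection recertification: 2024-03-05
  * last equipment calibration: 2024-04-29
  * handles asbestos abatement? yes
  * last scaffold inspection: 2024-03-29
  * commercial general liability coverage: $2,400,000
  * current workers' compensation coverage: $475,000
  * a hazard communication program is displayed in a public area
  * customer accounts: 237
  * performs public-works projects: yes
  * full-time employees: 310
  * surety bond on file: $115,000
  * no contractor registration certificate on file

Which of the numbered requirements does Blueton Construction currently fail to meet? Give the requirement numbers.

1, 2, 6

1. surety bond $115,000 < $125,000 → not met
2. contractor registration certificate absent → not met
3. condition 'performs public-works projects' holds; fall-protection recertification 108 days ago vs limit 120 → met
4. hazard communication program present → met
5. condition 'handles asbestos abatement' holds; equipment calibration 53 days ago vs limit 60 → met
6. commercial general liability coverage $2,400,000 < $2,550,000 → not met
7. workers' compensation coverage $475,000 ≥ $300,000 → met
8. scaffold inspection 84 days ago vs limit 90 → met
Not met: 1, 2, 6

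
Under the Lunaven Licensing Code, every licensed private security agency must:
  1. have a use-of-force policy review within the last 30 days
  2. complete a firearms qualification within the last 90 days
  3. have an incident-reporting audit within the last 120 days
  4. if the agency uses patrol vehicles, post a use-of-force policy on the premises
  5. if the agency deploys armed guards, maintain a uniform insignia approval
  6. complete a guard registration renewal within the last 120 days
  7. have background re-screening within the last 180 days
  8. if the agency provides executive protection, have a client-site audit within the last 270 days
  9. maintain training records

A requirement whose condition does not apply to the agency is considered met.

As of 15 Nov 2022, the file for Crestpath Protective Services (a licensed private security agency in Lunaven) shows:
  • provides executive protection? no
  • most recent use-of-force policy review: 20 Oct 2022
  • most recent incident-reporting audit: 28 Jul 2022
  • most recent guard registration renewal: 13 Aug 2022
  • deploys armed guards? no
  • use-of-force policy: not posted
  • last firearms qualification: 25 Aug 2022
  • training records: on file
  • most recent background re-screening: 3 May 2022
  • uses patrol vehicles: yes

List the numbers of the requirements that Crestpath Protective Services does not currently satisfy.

1. use-of-force policy review 26 days ago vs limit 30 → met
2. firearms qualification 82 days ago vs limit 90 → met
3. incident-reporting audit 110 days ago vs limit 120 → met
4. condition 'uses patrol vehicles' holds; use-of-force policy absent → not met
5. condition 'deploys armed guards' does not hold → requirement n/a → met
6. guard registration renewal 94 days ago vs limit 120 → met
7. background re-screening 196 days ago vs limit 180 → not met
8. condition 'provides executive protection' does not hold → requirement n/a → met
9. training records present → met
Not met: 4, 7

4, 7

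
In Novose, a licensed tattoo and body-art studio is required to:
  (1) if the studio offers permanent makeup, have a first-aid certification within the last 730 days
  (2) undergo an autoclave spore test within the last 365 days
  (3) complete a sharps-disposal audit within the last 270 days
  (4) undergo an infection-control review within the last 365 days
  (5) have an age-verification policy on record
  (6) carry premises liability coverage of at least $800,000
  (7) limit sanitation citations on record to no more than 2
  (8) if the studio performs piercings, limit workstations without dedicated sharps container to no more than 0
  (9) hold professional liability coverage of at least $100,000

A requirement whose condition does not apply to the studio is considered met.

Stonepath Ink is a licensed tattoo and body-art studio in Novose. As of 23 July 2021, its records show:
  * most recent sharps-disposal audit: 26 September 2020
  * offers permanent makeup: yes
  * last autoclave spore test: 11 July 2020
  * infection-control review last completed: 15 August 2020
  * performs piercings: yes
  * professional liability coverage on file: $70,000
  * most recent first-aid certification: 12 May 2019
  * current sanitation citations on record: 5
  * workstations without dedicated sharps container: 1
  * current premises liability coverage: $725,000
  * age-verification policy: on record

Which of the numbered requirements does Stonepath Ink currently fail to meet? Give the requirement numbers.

1. condition 'offers permanent makeup' holds; first-aid certification 803 days ago vs limit 730 → not met
2. autoclave spore test 377 days ago vs limit 365 → not met
3. sharps-disposal audit 300 days ago vs limit 270 → not met
4. infection-control review 342 days ago vs limit 365 → met
5. age-verification policy present → met
6. premises liability coverage $725,000 < $800,000 → not met
7. sanitation citations on record 5 > 2 → not met
8. condition 'performs piercings' holds; workstations without dedicated sharps container 1 > 0 → not met
9. professional liability coverage $70,000 < $100,000 → not met
Not met: 1, 2, 3, 6, 7, 8, 9

1, 2, 3, 6, 7, 8, 9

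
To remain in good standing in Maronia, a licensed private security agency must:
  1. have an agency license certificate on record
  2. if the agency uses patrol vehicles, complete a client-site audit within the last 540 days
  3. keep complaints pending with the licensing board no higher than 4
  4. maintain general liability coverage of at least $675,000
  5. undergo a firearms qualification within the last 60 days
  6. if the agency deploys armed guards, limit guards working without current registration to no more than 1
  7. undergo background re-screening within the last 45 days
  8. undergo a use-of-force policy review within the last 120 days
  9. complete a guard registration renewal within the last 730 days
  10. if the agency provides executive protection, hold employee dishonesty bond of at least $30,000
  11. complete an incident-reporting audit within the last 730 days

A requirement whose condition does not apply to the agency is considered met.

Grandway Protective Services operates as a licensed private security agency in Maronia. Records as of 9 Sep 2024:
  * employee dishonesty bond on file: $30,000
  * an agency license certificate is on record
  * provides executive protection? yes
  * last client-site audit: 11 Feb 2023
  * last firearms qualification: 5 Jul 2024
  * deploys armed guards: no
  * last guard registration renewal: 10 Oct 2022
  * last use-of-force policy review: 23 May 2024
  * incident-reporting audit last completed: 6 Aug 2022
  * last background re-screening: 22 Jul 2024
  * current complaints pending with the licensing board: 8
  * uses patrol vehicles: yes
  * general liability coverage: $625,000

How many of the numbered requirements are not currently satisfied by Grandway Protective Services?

6

1. agency license certificate present → met
2. condition 'uses patrol vehicles' holds; client-site audit 576 days ago vs limit 540 → not met
3. complaints pending with the licensing board 8 > 4 → not met
4. general liability coverage $625,000 < $675,000 → not met
5. firearms qualification 66 days ago vs limit 60 → not met
6. condition 'deploys armed guards' does not hold → requirement n/a → met
7. background re-screening 49 days ago vs limit 45 → not met
8. use-of-force policy review 109 days ago vs limit 120 → met
9. guard registration renewal 700 days ago vs limit 730 → met
10. condition 'provides executive protection' holds; employee dishonesty bond $30,000 ≥ $30,000 → met
11. incident-reporting audit 765 days ago vs limit 730 → not met
Not met: 6 of 11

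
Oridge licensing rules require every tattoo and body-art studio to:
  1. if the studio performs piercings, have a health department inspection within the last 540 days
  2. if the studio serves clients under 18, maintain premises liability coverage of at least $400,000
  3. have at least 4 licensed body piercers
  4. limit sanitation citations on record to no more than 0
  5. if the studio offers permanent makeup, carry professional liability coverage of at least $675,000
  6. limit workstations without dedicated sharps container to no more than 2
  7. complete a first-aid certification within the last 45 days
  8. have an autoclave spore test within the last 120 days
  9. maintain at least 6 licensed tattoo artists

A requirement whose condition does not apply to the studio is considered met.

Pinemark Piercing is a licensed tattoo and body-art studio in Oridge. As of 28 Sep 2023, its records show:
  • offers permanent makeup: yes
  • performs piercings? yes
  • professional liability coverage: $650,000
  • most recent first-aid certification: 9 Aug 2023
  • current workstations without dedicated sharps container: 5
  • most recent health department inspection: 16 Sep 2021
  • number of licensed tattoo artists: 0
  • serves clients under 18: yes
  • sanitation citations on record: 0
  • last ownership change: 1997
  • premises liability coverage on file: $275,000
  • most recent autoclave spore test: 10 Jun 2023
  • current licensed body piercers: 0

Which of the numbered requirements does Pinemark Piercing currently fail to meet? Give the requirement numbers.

1. condition 'performs piercings' holds; health department inspection 742 days ago vs limit 540 → not met
2. condition 'serves clients under 18' holds; premises liability coverage $275,000 < $400,000 → not met
3. licensed body piercers 0 < 4 → not met
4. sanitation citations on record 0 ≤ 0 → met
5. condition 'offers permanent makeup' holds; professional liability coverage $650,000 < $675,000 → not met
6. workstations without dedicated sharps container 5 > 2 → not met
7. first-aid certification 50 days ago vs limit 45 → not met
8. autoclave spore test 110 days ago vs limit 120 → met
9. licensed tattoo artists 0 < 6 → not met
Not met: 1, 2, 3, 5, 6, 7, 9

1, 2, 3, 5, 6, 7, 9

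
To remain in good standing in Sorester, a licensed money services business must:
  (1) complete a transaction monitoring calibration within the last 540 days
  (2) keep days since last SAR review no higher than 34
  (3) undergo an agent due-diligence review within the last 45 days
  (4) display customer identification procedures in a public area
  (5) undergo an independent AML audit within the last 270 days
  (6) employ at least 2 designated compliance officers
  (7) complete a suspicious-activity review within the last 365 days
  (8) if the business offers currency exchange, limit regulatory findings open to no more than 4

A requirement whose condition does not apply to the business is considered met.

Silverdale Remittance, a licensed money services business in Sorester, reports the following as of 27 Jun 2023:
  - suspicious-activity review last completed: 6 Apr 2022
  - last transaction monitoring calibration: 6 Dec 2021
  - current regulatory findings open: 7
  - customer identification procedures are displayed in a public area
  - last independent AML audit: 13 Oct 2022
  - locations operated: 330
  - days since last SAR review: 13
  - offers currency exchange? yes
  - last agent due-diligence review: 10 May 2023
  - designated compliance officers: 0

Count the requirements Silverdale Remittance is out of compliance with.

1. transaction monitoring calibration 568 days ago vs limit 540 → not met
2. days since last SAR review 13 ≤ 34 → met
3. agent due-diligence review 48 days ago vs limit 45 → not met
4. customer identification procedures present → met
5. independent AML audit 257 days ago vs limit 270 → met
6. designated compliance officers 0 < 2 → not met
7. suspicious-activity review 447 days ago vs limit 365 → not met
8. condition 'offers currency exchange' holds; regulatory findings open 7 > 4 → not met
Not met: 5 of 8

5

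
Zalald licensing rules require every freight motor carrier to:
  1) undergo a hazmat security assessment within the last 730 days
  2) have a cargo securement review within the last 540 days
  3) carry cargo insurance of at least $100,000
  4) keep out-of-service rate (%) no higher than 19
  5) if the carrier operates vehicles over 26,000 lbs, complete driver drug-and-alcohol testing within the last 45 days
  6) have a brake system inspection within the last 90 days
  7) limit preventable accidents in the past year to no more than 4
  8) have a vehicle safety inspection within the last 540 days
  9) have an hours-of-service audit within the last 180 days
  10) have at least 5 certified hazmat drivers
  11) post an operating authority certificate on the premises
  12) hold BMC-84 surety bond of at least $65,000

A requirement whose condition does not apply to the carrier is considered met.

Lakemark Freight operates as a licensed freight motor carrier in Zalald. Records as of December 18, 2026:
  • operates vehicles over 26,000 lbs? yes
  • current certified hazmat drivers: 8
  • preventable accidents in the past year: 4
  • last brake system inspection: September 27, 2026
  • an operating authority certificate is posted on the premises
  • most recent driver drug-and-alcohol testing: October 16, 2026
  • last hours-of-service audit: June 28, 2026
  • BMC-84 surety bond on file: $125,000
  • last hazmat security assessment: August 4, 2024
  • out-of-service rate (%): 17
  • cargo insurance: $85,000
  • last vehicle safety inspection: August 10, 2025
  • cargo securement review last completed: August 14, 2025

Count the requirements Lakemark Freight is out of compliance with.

1. hazmat security assessment 866 days ago vs limit 730 → not met
2. cargo securement review 491 days ago vs limit 540 → met
3. cargo insurance $85,000 < $100,000 → not met
4. out-of-service rate (%) 17 ≤ 19 → met
5. condition 'operates vehicles over 26,000 lbs' holds; driver drug-and-alcohol testing 63 days ago vs limit 45 → not met
6. brake system inspection 82 days ago vs limit 90 → met
7. preventable accidents in the past year 4 ≤ 4 → met
8. vehicle safety inspection 495 days ago vs limit 540 → met
9. hours-of-service audit 173 days ago vs limit 180 → met
10. certified hazmat drivers 8 ≥ 5 → met
11. operating authority certificate present → met
12. BMC-84 surety bond $125,000 ≥ $65,000 → met
Not met: 3 of 12

3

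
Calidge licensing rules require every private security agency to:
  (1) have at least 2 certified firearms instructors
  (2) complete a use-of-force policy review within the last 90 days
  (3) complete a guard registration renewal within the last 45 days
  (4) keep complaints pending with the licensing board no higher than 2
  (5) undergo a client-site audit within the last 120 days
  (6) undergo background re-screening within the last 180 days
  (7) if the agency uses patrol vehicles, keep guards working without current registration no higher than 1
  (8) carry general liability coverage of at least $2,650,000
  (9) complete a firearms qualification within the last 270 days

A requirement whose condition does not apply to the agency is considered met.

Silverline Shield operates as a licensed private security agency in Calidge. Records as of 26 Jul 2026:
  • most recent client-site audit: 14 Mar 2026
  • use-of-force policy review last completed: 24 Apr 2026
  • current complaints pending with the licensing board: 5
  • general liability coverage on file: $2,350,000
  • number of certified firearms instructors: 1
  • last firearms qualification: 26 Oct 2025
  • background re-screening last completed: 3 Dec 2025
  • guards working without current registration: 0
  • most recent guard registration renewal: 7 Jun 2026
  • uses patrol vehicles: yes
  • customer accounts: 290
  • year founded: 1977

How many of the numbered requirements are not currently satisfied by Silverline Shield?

1. certified firearms instructors 1 < 2 → not met
2. use-of-force policy review 93 days ago vs limit 90 → not met
3. guard registration renewal 49 days ago vs limit 45 → not met
4. complaints pending with the licensing board 5 > 2 → not met
5. client-site audit 134 days ago vs limit 120 → not met
6. background re-screening 235 days ago vs limit 180 → not met
7. condition 'uses patrol vehicles' holds; guards working without current registration 0 ≤ 1 → met
8. general liability coverage $2,350,000 < $2,650,000 → not met
9. firearms qualification 273 days ago vs limit 270 → not met
Not met: 8 of 9

8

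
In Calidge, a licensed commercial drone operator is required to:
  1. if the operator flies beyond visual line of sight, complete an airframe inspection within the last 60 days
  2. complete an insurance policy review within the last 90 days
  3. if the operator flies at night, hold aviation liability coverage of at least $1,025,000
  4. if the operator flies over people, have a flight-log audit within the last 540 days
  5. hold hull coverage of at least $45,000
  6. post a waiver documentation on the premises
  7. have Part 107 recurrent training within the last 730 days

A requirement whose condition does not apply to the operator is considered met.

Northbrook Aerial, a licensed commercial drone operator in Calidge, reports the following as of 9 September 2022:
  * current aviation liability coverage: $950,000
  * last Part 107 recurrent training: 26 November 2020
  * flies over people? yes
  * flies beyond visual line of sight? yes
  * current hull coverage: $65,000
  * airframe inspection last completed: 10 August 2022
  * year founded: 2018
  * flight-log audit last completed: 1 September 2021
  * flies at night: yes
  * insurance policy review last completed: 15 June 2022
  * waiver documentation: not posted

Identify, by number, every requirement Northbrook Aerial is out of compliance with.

3, 6

1. condition 'flies beyond visual line of sight' holds; airframe inspection 30 days ago vs limit 60 → met
2. insurance policy review 86 days ago vs limit 90 → met
3. condition 'flies at night' holds; aviation liability coverage $950,000 < $1,025,000 → not met
4. condition 'flies over people' holds; flight-log audit 373 days ago vs limit 540 → met
5. hull coverage $65,000 ≥ $45,000 → met
6. waiver documentation absent → not met
7. Part 107 recurrent training 652 days ago vs limit 730 → met
Not met: 3, 6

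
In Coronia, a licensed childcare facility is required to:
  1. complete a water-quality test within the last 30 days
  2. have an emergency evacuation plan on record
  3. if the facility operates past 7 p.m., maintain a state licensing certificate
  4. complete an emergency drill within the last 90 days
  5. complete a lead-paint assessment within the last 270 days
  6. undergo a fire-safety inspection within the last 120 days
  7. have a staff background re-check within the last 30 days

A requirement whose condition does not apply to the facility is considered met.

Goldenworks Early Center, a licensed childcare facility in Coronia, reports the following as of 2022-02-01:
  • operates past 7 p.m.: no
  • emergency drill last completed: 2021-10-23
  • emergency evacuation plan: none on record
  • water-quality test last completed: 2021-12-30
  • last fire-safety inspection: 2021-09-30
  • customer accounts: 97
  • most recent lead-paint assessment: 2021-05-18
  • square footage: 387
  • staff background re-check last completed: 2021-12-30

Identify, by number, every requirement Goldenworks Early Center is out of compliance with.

1, 2, 4, 6, 7

1. water-quality test 33 days ago vs limit 30 → not met
2. emergency evacuation plan absent → not met
3. condition 'operates past 7 p.m.' does not hold → requirement n/a → met
4. emergency drill 101 days ago vs limit 90 → not met
5. lead-paint assessment 259 days ago vs limit 270 → met
6. fire-safety inspection 124 days ago vs limit 120 → not met
7. staff background re-check 33 days ago vs limit 30 → not met
Not met: 1, 2, 4, 6, 7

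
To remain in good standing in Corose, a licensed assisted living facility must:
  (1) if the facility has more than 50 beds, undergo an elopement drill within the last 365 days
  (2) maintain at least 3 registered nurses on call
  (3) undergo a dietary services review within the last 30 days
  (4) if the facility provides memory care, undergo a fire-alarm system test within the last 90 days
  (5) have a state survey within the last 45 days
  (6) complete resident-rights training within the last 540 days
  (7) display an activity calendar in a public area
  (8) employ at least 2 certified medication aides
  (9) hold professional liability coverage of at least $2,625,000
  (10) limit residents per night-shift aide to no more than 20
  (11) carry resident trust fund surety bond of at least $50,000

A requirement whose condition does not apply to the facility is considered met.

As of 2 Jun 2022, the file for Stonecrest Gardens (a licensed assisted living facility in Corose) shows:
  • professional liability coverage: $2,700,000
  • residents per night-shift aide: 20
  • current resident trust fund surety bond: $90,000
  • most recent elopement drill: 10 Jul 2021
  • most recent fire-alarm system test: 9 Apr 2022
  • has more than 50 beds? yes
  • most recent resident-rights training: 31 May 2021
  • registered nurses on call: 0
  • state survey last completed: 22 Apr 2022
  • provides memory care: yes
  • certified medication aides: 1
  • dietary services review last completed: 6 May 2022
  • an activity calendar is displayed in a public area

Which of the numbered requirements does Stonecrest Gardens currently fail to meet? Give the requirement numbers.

2, 8

1. condition 'has more than 50 beds' holds; elopement drill 327 days ago vs limit 365 → met
2. registered nurses on call 0 < 3 → not met
3. dietary services review 27 days ago vs limit 30 → met
4. condition 'provides memory care' holds; fire-alarm system test 54 days ago vs limit 90 → met
5. state survey 41 days ago vs limit 45 → met
6. resident-rights training 367 days ago vs limit 540 → met
7. activity calendar present → met
8. certified medication aides 1 < 2 → not met
9. professional liability coverage $2,700,000 ≥ $2,625,000 → met
10. residents per night-shift aide 20 ≤ 20 → met
11. resident trust fund surety bond $90,000 ≥ $50,000 → met
Not met: 2, 8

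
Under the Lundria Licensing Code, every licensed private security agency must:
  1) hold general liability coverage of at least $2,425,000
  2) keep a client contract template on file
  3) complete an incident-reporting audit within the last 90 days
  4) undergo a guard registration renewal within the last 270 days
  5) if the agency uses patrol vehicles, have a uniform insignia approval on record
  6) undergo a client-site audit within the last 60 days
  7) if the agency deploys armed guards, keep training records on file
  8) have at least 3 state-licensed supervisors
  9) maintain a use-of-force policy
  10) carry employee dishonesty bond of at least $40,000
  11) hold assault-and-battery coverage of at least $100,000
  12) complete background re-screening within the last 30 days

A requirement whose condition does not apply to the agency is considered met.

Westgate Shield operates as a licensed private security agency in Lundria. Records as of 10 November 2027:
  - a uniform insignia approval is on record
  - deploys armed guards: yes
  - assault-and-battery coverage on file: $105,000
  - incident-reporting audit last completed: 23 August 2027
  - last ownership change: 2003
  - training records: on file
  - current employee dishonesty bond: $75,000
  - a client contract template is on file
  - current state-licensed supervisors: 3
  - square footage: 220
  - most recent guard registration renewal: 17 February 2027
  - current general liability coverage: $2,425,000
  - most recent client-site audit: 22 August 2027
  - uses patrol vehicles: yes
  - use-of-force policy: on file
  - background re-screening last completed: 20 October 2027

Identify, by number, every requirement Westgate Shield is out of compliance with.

1. general liability coverage $2,425,000 ≥ $2,425,000 → met
2. client contract template present → met
3. incident-reporting audit 79 days ago vs limit 90 → met
4. guard registration renewal 266 days ago vs limit 270 → met
5. condition 'uses patrol vehicles' holds; uniform insignia approval present → met
6. client-site audit 80 days ago vs limit 60 → not met
7. condition 'deploys armed guards' holds; training records present → met
8. state-licensed supervisors 3 ≥ 3 → met
9. use-of-force policy present → met
10. employee dishonesty bond $75,000 ≥ $40,000 → met
11. assault-and-battery coverage $105,000 ≥ $100,000 → met
12. background re-screening 21 days ago vs limit 30 → met
Not met: 6

6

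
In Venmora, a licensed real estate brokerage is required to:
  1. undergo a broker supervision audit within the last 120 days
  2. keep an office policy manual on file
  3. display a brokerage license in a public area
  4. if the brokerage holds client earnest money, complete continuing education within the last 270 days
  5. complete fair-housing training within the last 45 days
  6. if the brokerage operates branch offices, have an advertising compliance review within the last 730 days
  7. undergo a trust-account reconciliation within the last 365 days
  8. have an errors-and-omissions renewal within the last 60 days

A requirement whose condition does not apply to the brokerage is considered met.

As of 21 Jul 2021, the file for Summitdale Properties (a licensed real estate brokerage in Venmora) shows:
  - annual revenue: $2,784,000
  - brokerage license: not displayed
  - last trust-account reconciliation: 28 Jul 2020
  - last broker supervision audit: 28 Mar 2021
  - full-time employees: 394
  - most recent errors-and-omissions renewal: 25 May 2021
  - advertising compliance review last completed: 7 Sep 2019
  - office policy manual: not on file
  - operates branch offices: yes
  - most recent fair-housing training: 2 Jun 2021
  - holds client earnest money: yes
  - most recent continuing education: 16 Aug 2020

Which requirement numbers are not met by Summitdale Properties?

2, 3, 4, 5

1. broker supervision audit 115 days ago vs limit 120 → met
2. office policy manual absent → not met
3. brokerage license absent → not met
4. condition 'holds client earnest money' holds; continuing education 339 days ago vs limit 270 → not met
5. fair-housing training 49 days ago vs limit 45 → not met
6. condition 'operates branch offices' holds; advertising compliance review 683 days ago vs limit 730 → met
7. trust-account reconciliation 358 days ago vs limit 365 → met
8. errors-and-omissions renewal 57 days ago vs limit 60 → met
Not met: 2, 3, 4, 5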